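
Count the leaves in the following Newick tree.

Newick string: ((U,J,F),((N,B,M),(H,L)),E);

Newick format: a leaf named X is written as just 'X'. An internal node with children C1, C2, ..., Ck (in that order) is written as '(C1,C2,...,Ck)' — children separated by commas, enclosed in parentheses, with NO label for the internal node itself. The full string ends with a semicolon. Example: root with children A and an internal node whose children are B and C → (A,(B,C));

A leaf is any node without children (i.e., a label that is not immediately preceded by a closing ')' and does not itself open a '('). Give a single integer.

Newick: ((U,J,F),((N,B,M),(H,L)),E);
Scan left-to-right; a leaf is any maximal label run not followed by '(':
  pos 2: leaf 'U' → count = 1
  pos 4: leaf 'J' → count = 2
  pos 6: leaf 'F' → count = 3
  pos 11: leaf 'N' → count = 4
  pos 13: leaf 'B' → count = 5
  pos 15: leaf 'M' → count = 6
  pos 19: leaf 'H' → count = 7
  pos 21: leaf 'L' → count = 8
  pos 25: leaf 'E' → count = 9
Total leaves: 9

Answer: 9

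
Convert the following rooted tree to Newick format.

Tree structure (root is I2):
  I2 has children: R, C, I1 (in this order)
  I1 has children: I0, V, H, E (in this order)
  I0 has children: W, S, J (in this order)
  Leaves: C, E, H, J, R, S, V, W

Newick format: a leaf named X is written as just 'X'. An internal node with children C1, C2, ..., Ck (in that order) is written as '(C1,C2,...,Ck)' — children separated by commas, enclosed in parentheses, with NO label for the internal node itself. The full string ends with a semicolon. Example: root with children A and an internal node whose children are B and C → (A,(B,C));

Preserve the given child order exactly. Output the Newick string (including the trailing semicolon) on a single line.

Answer: (R,C,((W,S,J),V,H,E));

Derivation:
internal I2 with children ['R', 'C', 'I1']
  leaf 'R' → 'R'
  leaf 'C' → 'C'
  internal I1 with children ['I0', 'V', 'H', 'E']
    internal I0 with children ['W', 'S', 'J']
      leaf 'W' → 'W'
      leaf 'S' → 'S'
      leaf 'J' → 'J'
    → '(W,S,J)'
    leaf 'V' → 'V'
    leaf 'H' → 'H'
    leaf 'E' → 'E'
  → '((W,S,J),V,H,E)'
→ '(R,C,((W,S,J),V,H,E))'
Final: (R,C,((W,S,J),V,H,E));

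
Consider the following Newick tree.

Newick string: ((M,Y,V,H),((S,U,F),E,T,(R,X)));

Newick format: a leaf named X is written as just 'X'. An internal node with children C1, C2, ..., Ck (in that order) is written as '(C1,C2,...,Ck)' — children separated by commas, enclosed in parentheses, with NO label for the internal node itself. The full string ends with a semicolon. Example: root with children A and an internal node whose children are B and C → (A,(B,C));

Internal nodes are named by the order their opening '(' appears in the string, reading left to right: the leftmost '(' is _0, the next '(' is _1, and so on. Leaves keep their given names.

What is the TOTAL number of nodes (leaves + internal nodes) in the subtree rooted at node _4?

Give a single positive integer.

Answer: 3

Derivation:
Newick: ((M,Y,V,H),((S,U,F),E,T,(R,X)));
Locate _4: it is the '(' at position 24 (the 5th '(' reading left to right).
Query: subtree rooted at _4
_4: subtree_size = 1 + 2
  R: subtree_size = 1 + 0
  X: subtree_size = 1 + 0
Total subtree size of _4: 3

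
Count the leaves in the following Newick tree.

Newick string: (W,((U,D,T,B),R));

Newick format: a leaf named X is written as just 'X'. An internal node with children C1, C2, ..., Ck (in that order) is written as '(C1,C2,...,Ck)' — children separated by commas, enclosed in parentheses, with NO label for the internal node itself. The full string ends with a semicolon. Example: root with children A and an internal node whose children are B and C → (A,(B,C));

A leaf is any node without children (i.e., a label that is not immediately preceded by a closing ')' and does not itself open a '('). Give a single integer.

Answer: 6

Derivation:
Newick: (W,((U,D,T,B),R));
Scan left-to-right; a leaf is any maximal label run not followed by '(':
  pos 1: leaf 'W' → count = 1
  pos 5: leaf 'U' → count = 2
  pos 7: leaf 'D' → count = 3
  pos 9: leaf 'T' → count = 4
  pos 11: leaf 'B' → count = 5
  pos 14: leaf 'R' → count = 6
Total leaves: 6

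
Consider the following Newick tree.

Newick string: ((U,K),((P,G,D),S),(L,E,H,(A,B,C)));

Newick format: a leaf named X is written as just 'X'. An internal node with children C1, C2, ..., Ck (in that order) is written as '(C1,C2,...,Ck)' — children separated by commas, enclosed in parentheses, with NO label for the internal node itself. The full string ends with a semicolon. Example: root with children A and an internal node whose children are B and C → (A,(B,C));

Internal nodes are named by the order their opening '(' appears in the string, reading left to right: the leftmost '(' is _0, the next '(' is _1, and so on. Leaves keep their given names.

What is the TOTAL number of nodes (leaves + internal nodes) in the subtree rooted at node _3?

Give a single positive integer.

Answer: 4

Derivation:
Newick: ((U,K),((P,G,D),S),(L,E,H,(A,B,C)));
Locate _3: it is the '(' at position 8 (the 4th '(' reading left to right).
Query: subtree rooted at _3
_3: subtree_size = 1 + 3
  P: subtree_size = 1 + 0
  G: subtree_size = 1 + 0
  D: subtree_size = 1 + 0
Total subtree size of _3: 4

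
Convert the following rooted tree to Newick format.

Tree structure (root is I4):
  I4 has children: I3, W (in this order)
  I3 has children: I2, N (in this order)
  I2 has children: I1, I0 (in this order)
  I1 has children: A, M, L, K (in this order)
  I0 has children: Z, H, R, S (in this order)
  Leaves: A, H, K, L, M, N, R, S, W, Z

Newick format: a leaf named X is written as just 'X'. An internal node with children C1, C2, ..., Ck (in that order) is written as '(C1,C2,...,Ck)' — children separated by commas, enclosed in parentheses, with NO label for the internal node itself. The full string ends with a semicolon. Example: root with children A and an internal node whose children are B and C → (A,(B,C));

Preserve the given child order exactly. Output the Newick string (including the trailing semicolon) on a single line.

Answer: ((((A,M,L,K),(Z,H,R,S)),N),W);

Derivation:
internal I4 with children ['I3', 'W']
  internal I3 with children ['I2', 'N']
    internal I2 with children ['I1', 'I0']
      internal I1 with children ['A', 'M', 'L', 'K']
        leaf 'A' → 'A'
        leaf 'M' → 'M'
        leaf 'L' → 'L'
        leaf 'K' → 'K'
      → '(A,M,L,K)'
      internal I0 with children ['Z', 'H', 'R', 'S']
        leaf 'Z' → 'Z'
        leaf 'H' → 'H'
        leaf 'R' → 'R'
        leaf 'S' → 'S'
      → '(Z,H,R,S)'
    → '((A,M,L,K),(Z,H,R,S))'
    leaf 'N' → 'N'
  → '(((A,M,L,K),(Z,H,R,S)),N)'
  leaf 'W' → 'W'
→ '((((A,M,L,K),(Z,H,R,S)),N),W)'
Final: ((((A,M,L,K),(Z,H,R,S)),N),W);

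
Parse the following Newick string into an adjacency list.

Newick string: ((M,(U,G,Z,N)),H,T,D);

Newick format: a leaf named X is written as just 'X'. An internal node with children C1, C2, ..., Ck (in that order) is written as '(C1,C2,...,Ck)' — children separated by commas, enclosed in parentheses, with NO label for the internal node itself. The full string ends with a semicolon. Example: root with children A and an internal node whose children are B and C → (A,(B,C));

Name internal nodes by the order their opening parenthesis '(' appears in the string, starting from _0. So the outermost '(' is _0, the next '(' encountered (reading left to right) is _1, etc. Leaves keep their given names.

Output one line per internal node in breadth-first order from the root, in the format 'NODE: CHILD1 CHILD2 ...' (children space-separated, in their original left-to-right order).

Answer: _0: _1 H T D
_1: M _2
_2: U G Z N

Derivation:
Input: ((M,(U,G,Z,N)),H,T,D);
Scanning left-to-right, naming '(' by encounter order:
  pos 0: '(' -> open internal node _0 (depth 1)
  pos 1: '(' -> open internal node _1 (depth 2)
  pos 4: '(' -> open internal node _2 (depth 3)
  pos 12: ')' -> close internal node _2 (now at depth 2)
  pos 13: ')' -> close internal node _1 (now at depth 1)
  pos 20: ')' -> close internal node _0 (now at depth 0)
Total internal nodes: 3
BFS adjacency from root:
  _0: _1 H T D
  _1: M _2
  _2: U G Z N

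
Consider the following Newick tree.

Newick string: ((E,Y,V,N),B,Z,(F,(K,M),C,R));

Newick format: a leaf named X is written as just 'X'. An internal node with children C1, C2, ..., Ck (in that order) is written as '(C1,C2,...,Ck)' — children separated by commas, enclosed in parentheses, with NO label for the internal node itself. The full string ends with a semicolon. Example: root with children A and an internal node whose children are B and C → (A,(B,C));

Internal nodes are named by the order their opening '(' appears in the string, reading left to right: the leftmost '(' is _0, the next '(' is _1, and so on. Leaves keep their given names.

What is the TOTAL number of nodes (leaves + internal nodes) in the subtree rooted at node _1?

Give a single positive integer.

Answer: 5

Derivation:
Newick: ((E,Y,V,N),B,Z,(F,(K,M),C,R));
Locate _1: it is the '(' at position 1 (the 2nd '(' reading left to right).
Query: subtree rooted at _1
_1: subtree_size = 1 + 4
  E: subtree_size = 1 + 0
  Y: subtree_size = 1 + 0
  V: subtree_size = 1 + 0
  N: subtree_size = 1 + 0
Total subtree size of _1: 5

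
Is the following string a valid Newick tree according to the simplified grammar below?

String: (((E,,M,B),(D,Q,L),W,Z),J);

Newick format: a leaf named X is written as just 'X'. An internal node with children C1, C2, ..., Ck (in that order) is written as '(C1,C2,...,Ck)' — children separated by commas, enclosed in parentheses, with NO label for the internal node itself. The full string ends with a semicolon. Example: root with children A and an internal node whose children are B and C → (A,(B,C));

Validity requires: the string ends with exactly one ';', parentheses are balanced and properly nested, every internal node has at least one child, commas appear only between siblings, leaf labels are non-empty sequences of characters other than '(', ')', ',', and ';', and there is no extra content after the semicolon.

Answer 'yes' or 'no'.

Answer: no

Derivation:
Input: (((E,,M,B),(D,Q,L),W,Z),J);
Paren balance: 4 '(' vs 4 ')' OK
Ends with single ';': True
Full parse: FAILS (empty leaf label at pos 5)
Valid: False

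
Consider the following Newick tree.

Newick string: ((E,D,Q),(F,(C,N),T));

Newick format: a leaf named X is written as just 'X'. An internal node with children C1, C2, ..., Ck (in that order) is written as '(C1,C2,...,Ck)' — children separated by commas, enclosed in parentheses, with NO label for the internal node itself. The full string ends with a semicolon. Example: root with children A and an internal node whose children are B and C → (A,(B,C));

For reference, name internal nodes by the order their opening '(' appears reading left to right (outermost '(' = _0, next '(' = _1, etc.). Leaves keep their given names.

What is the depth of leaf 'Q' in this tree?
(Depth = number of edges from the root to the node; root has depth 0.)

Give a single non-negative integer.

Answer: 2

Derivation:
Newick: ((E,D,Q),(F,(C,N),T));
Naming internals by '(' encounter order: outermost '(' = _0, next = _1, ...
Query node: Q
Path from root: _0 -> _1 -> Q
Depth of Q: 2 (number of edges from root)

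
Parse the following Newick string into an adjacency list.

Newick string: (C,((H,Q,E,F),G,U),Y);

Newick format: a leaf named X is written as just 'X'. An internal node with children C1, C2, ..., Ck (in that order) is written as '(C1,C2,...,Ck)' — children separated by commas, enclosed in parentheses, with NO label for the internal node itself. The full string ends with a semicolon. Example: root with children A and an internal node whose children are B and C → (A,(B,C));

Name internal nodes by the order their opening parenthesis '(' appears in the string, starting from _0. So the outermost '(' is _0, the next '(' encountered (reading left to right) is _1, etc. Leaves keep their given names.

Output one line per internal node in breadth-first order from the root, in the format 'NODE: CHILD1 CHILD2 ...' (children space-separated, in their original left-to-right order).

Input: (C,((H,Q,E,F),G,U),Y);
Scanning left-to-right, naming '(' by encounter order:
  pos 0: '(' -> open internal node _0 (depth 1)
  pos 3: '(' -> open internal node _1 (depth 2)
  pos 4: '(' -> open internal node _2 (depth 3)
  pos 12: ')' -> close internal node _2 (now at depth 2)
  pos 17: ')' -> close internal node _1 (now at depth 1)
  pos 20: ')' -> close internal node _0 (now at depth 0)
Total internal nodes: 3
BFS adjacency from root:
  _0: C _1 Y
  _1: _2 G U
  _2: H Q E F

Answer: _0: C _1 Y
_1: _2 G U
_2: H Q E F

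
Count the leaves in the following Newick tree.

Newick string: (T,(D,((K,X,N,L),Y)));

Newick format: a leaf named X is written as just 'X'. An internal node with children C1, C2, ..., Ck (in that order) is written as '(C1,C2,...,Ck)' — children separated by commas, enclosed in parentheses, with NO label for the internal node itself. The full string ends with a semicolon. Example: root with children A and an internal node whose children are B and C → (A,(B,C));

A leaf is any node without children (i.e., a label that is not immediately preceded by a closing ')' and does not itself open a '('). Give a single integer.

Answer: 7

Derivation:
Newick: (T,(D,((K,X,N,L),Y)));
Scan left-to-right; a leaf is any maximal label run not followed by '(':
  pos 1: leaf 'T' → count = 1
  pos 4: leaf 'D' → count = 2
  pos 8: leaf 'K' → count = 3
  pos 10: leaf 'X' → count = 4
  pos 12: leaf 'N' → count = 5
  pos 14: leaf 'L' → count = 6
  pos 17: leaf 'Y' → count = 7
Total leaves: 7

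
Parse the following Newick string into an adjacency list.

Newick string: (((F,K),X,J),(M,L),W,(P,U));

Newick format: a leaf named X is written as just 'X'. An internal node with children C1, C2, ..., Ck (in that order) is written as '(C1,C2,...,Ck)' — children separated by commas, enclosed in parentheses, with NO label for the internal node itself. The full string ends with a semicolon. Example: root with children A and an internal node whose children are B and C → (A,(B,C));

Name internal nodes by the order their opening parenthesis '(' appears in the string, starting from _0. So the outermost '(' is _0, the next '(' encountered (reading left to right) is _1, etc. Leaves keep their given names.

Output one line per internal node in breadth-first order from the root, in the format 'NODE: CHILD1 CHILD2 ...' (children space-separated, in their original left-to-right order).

Answer: _0: _1 _3 W _4
_1: _2 X J
_3: M L
_4: P U
_2: F K

Derivation:
Input: (((F,K),X,J),(M,L),W,(P,U));
Scanning left-to-right, naming '(' by encounter order:
  pos 0: '(' -> open internal node _0 (depth 1)
  pos 1: '(' -> open internal node _1 (depth 2)
  pos 2: '(' -> open internal node _2 (depth 3)
  pos 6: ')' -> close internal node _2 (now at depth 2)
  pos 11: ')' -> close internal node _1 (now at depth 1)
  pos 13: '(' -> open internal node _3 (depth 2)
  pos 17: ')' -> close internal node _3 (now at depth 1)
  pos 21: '(' -> open internal node _4 (depth 2)
  pos 25: ')' -> close internal node _4 (now at depth 1)
  pos 26: ')' -> close internal node _0 (now at depth 0)
Total internal nodes: 5
BFS adjacency from root:
  _0: _1 _3 W _4
  _1: _2 X J
  _3: M L
  _4: P U
  _2: F K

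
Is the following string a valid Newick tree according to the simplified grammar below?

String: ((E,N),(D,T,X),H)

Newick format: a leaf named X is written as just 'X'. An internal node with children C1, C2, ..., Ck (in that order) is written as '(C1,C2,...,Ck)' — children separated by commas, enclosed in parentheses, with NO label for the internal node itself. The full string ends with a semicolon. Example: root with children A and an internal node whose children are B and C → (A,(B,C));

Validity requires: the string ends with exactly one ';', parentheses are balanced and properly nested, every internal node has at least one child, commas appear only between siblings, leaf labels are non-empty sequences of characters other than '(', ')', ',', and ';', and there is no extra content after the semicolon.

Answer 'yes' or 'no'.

Input: ((E,N),(D,T,X),H)
Paren balance: 3 '(' vs 3 ')' OK
Ends with single ';': False
Full parse: FAILS (must end with ;)
Valid: False

Answer: no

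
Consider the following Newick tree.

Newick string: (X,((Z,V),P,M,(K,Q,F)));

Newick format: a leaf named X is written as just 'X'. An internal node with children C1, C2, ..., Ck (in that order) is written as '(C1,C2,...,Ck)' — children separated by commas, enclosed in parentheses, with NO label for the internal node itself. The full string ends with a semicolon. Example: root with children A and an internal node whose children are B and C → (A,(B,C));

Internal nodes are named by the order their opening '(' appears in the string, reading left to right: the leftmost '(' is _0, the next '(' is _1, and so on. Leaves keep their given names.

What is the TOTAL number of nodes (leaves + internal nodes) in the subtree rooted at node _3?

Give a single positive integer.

Newick: (X,((Z,V),P,M,(K,Q,F)));
Locate _3: it is the '(' at position 14 (the 4th '(' reading left to right).
Query: subtree rooted at _3
_3: subtree_size = 1 + 3
  K: subtree_size = 1 + 0
  Q: subtree_size = 1 + 0
  F: subtree_size = 1 + 0
Total subtree size of _3: 4

Answer: 4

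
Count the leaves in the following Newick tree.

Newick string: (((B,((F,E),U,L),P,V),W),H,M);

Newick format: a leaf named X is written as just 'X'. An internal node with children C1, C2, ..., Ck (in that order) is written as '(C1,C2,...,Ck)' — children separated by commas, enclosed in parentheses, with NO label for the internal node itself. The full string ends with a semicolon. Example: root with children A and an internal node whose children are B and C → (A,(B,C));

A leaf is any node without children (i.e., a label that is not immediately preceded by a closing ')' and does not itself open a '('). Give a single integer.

Newick: (((B,((F,E),U,L),P,V),W),H,M);
Scan left-to-right; a leaf is any maximal label run not followed by '(':
  pos 3: leaf 'B' → count = 1
  pos 7: leaf 'F' → count = 2
  pos 9: leaf 'E' → count = 3
  pos 12: leaf 'U' → count = 4
  pos 14: leaf 'L' → count = 5
  pos 17: leaf 'P' → count = 6
  pos 19: leaf 'V' → count = 7
  pos 22: leaf 'W' → count = 8
  pos 25: leaf 'H' → count = 9
  pos 27: leaf 'M' → count = 10
Total leaves: 10

Answer: 10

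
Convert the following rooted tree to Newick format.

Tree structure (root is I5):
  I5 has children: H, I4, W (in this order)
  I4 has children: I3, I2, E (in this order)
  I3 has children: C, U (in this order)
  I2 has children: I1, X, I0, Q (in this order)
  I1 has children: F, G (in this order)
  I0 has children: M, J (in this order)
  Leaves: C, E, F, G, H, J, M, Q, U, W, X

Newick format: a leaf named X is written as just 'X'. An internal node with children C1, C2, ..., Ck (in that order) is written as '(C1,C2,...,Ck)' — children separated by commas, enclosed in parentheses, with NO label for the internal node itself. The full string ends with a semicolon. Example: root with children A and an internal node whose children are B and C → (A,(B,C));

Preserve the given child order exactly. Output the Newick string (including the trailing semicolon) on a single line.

Answer: (H,((C,U),((F,G),X,(M,J),Q),E),W);

Derivation:
internal I5 with children ['H', 'I4', 'W']
  leaf 'H' → 'H'
  internal I4 with children ['I3', 'I2', 'E']
    internal I3 with children ['C', 'U']
      leaf 'C' → 'C'
      leaf 'U' → 'U'
    → '(C,U)'
    internal I2 with children ['I1', 'X', 'I0', 'Q']
      internal I1 with children ['F', 'G']
        leaf 'F' → 'F'
        leaf 'G' → 'G'
      → '(F,G)'
      leaf 'X' → 'X'
      internal I0 with children ['M', 'J']
        leaf 'M' → 'M'
        leaf 'J' → 'J'
      → '(M,J)'
      leaf 'Q' → 'Q'
    → '((F,G),X,(M,J),Q)'
    leaf 'E' → 'E'
  → '((C,U),((F,G),X,(M,J),Q),E)'
  leaf 'W' → 'W'
→ '(H,((C,U),((F,G),X,(M,J),Q),E),W)'
Final: (H,((C,U),((F,G),X,(M,J),Q),E),W);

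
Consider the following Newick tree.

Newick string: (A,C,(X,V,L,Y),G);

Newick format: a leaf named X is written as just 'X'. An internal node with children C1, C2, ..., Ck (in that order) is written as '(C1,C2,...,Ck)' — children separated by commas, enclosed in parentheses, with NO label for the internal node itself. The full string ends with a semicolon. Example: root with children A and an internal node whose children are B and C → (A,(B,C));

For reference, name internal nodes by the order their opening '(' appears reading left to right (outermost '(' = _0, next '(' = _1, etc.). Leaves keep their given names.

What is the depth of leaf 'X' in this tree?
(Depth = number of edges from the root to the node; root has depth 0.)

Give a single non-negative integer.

Answer: 2

Derivation:
Newick: (A,C,(X,V,L,Y),G);
Naming internals by '(' encounter order: outermost '(' = _0, next = _1, ...
Query node: X
Path from root: _0 -> _1 -> X
Depth of X: 2 (number of edges from root)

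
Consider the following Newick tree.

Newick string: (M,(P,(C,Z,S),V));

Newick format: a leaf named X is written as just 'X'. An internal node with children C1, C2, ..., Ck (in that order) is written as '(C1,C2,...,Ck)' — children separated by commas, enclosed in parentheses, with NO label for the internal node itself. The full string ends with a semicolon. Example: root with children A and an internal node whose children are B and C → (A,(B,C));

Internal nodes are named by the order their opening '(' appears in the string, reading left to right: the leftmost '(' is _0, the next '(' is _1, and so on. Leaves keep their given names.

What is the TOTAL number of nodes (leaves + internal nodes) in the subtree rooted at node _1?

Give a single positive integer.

Answer: 7

Derivation:
Newick: (M,(P,(C,Z,S),V));
Locate _1: it is the '(' at position 3 (the 2nd '(' reading left to right).
Query: subtree rooted at _1
_1: subtree_size = 1 + 6
  P: subtree_size = 1 + 0
  _2: subtree_size = 1 + 3
    C: subtree_size = 1 + 0
    Z: subtree_size = 1 + 0
    S: subtree_size = 1 + 0
  V: subtree_size = 1 + 0
Total subtree size of _1: 7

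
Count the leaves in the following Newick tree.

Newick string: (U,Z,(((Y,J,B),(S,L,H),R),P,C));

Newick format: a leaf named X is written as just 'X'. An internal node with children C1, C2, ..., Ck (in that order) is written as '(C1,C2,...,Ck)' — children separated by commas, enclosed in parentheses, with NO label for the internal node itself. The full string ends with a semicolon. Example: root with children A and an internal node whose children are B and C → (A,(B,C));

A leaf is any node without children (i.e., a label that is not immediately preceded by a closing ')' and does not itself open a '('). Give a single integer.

Newick: (U,Z,(((Y,J,B),(S,L,H),R),P,C));
Scan left-to-right; a leaf is any maximal label run not followed by '(':
  pos 1: leaf 'U' → count = 1
  pos 3: leaf 'Z' → count = 2
  pos 8: leaf 'Y' → count = 3
  pos 10: leaf 'J' → count = 4
  pos 12: leaf 'B' → count = 5
  pos 16: leaf 'S' → count = 6
  pos 18: leaf 'L' → count = 7
  pos 20: leaf 'H' → count = 8
  pos 23: leaf 'R' → count = 9
  pos 26: leaf 'P' → count = 10
  pos 28: leaf 'C' → count = 11
Total leaves: 11

Answer: 11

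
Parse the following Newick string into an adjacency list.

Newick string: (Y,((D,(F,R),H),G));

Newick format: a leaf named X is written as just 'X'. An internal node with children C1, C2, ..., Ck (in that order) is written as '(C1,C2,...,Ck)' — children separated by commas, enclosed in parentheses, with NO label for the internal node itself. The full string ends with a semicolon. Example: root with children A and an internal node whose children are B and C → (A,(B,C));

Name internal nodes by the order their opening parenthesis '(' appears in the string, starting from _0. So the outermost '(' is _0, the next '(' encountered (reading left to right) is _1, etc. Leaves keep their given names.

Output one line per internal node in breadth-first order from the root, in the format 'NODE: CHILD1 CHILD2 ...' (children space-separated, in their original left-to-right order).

Answer: _0: Y _1
_1: _2 G
_2: D _3 H
_3: F R

Derivation:
Input: (Y,((D,(F,R),H),G));
Scanning left-to-right, naming '(' by encounter order:
  pos 0: '(' -> open internal node _0 (depth 1)
  pos 3: '(' -> open internal node _1 (depth 2)
  pos 4: '(' -> open internal node _2 (depth 3)
  pos 7: '(' -> open internal node _3 (depth 4)
  pos 11: ')' -> close internal node _3 (now at depth 3)
  pos 14: ')' -> close internal node _2 (now at depth 2)
  pos 17: ')' -> close internal node _1 (now at depth 1)
  pos 18: ')' -> close internal node _0 (now at depth 0)
Total internal nodes: 4
BFS adjacency from root:
  _0: Y _1
  _1: _2 G
  _2: D _3 H
  _3: F R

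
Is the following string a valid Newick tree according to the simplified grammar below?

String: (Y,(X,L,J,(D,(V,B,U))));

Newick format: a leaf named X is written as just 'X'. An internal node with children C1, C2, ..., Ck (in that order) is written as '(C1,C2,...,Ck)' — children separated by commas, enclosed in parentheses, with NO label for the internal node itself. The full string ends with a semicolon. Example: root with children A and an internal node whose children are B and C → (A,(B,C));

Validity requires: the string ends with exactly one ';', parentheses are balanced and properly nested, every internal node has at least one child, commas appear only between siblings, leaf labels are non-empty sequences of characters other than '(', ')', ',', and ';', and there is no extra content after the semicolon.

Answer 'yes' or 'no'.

Input: (Y,(X,L,J,(D,(V,B,U))));
Paren balance: 4 '(' vs 4 ')' OK
Ends with single ';': True
Full parse: OK
Valid: True

Answer: yes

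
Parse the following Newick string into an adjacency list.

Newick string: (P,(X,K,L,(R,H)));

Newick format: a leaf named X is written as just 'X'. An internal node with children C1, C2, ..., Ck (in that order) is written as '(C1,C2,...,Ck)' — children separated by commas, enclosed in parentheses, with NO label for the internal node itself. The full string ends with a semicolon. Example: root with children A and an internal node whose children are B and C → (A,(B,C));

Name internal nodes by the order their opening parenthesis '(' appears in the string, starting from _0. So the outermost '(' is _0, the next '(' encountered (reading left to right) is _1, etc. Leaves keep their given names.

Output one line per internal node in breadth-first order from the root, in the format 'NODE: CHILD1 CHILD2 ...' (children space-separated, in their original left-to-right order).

Input: (P,(X,K,L,(R,H)));
Scanning left-to-right, naming '(' by encounter order:
  pos 0: '(' -> open internal node _0 (depth 1)
  pos 3: '(' -> open internal node _1 (depth 2)
  pos 10: '(' -> open internal node _2 (depth 3)
  pos 14: ')' -> close internal node _2 (now at depth 2)
  pos 15: ')' -> close internal node _1 (now at depth 1)
  pos 16: ')' -> close internal node _0 (now at depth 0)
Total internal nodes: 3
BFS adjacency from root:
  _0: P _1
  _1: X K L _2
  _2: R H

Answer: _0: P _1
_1: X K L _2
_2: R H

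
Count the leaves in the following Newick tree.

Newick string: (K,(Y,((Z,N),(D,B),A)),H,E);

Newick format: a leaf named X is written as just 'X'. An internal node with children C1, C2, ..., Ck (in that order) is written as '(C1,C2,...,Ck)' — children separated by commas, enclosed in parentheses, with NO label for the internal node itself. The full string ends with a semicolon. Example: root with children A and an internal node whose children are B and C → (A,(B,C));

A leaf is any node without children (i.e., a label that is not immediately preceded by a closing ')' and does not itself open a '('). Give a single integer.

Newick: (K,(Y,((Z,N),(D,B),A)),H,E);
Scan left-to-right; a leaf is any maximal label run not followed by '(':
  pos 1: leaf 'K' → count = 1
  pos 4: leaf 'Y' → count = 2
  pos 8: leaf 'Z' → count = 3
  pos 10: leaf 'N' → count = 4
  pos 14: leaf 'D' → count = 5
  pos 16: leaf 'B' → count = 6
  pos 19: leaf 'A' → count = 7
  pos 23: leaf 'H' → count = 8
  pos 25: leaf 'E' → count = 9
Total leaves: 9

Answer: 9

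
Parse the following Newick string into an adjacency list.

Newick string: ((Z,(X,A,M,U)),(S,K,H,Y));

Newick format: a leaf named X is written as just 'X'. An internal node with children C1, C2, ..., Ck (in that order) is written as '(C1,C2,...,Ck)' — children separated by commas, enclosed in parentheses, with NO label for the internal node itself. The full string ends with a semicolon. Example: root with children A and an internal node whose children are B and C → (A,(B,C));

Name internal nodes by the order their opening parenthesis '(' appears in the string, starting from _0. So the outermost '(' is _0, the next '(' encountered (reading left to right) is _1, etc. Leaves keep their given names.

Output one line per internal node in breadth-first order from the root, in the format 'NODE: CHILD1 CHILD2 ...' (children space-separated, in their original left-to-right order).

Input: ((Z,(X,A,M,U)),(S,K,H,Y));
Scanning left-to-right, naming '(' by encounter order:
  pos 0: '(' -> open internal node _0 (depth 1)
  pos 1: '(' -> open internal node _1 (depth 2)
  pos 4: '(' -> open internal node _2 (depth 3)
  pos 12: ')' -> close internal node _2 (now at depth 2)
  pos 13: ')' -> close internal node _1 (now at depth 1)
  pos 15: '(' -> open internal node _3 (depth 2)
  pos 23: ')' -> close internal node _3 (now at depth 1)
  pos 24: ')' -> close internal node _0 (now at depth 0)
Total internal nodes: 4
BFS adjacency from root:
  _0: _1 _3
  _1: Z _2
  _3: S K H Y
  _2: X A M U

Answer: _0: _1 _3
_1: Z _2
_3: S K H Y
_2: X A M U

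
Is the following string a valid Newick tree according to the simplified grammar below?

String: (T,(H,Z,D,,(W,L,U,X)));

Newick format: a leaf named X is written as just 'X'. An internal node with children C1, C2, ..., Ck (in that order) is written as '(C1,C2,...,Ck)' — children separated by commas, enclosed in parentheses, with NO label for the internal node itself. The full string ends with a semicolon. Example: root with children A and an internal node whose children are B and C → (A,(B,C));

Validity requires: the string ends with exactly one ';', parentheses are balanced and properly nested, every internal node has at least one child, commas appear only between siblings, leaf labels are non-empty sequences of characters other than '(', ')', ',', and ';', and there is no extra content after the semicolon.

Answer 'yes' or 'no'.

Input: (T,(H,Z,D,,(W,L,U,X)));
Paren balance: 3 '(' vs 3 ')' OK
Ends with single ';': True
Full parse: FAILS (empty leaf label at pos 10)
Valid: False

Answer: no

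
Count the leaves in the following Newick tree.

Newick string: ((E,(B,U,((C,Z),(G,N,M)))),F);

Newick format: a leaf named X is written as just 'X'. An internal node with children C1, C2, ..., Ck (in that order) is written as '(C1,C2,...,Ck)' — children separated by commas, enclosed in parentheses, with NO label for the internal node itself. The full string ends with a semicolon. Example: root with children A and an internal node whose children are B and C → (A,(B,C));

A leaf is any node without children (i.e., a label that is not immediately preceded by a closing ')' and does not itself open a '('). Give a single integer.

Newick: ((E,(B,U,((C,Z),(G,N,M)))),F);
Scan left-to-right; a leaf is any maximal label run not followed by '(':
  pos 2: leaf 'E' → count = 1
  pos 5: leaf 'B' → count = 2
  pos 7: leaf 'U' → count = 3
  pos 11: leaf 'C' → count = 4
  pos 13: leaf 'Z' → count = 5
  pos 17: leaf 'G' → count = 6
  pos 19: leaf 'N' → count = 7
  pos 21: leaf 'M' → count = 8
  pos 27: leaf 'F' → count = 9
Total leaves: 9

Answer: 9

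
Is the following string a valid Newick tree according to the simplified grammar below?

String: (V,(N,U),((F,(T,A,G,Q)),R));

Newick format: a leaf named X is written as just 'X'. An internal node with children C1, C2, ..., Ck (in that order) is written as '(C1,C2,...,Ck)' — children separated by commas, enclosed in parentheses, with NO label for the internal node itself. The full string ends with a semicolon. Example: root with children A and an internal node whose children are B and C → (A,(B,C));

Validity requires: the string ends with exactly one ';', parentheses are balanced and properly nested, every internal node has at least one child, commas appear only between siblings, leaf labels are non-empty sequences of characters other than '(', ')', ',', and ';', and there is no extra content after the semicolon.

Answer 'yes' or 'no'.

Answer: yes

Derivation:
Input: (V,(N,U),((F,(T,A,G,Q)),R));
Paren balance: 5 '(' vs 5 ')' OK
Ends with single ';': True
Full parse: OK
Valid: True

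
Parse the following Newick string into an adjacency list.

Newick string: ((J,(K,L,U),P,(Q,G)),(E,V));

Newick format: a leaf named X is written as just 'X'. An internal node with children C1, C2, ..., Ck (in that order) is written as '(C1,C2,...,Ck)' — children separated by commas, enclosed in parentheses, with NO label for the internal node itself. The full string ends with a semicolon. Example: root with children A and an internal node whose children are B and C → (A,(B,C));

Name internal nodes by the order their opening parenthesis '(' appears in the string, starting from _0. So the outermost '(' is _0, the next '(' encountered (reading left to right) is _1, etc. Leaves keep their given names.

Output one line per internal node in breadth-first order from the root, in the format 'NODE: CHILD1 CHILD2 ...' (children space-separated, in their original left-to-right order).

Answer: _0: _1 _4
_1: J _2 P _3
_4: E V
_2: K L U
_3: Q G

Derivation:
Input: ((J,(K,L,U),P,(Q,G)),(E,V));
Scanning left-to-right, naming '(' by encounter order:
  pos 0: '(' -> open internal node _0 (depth 1)
  pos 1: '(' -> open internal node _1 (depth 2)
  pos 4: '(' -> open internal node _2 (depth 3)
  pos 10: ')' -> close internal node _2 (now at depth 2)
  pos 14: '(' -> open internal node _3 (depth 3)
  pos 18: ')' -> close internal node _3 (now at depth 2)
  pos 19: ')' -> close internal node _1 (now at depth 1)
  pos 21: '(' -> open internal node _4 (depth 2)
  pos 25: ')' -> close internal node _4 (now at depth 1)
  pos 26: ')' -> close internal node _0 (now at depth 0)
Total internal nodes: 5
BFS adjacency from root:
  _0: _1 _4
  _1: J _2 P _3
  _4: E V
  _2: K L U
  _3: Q G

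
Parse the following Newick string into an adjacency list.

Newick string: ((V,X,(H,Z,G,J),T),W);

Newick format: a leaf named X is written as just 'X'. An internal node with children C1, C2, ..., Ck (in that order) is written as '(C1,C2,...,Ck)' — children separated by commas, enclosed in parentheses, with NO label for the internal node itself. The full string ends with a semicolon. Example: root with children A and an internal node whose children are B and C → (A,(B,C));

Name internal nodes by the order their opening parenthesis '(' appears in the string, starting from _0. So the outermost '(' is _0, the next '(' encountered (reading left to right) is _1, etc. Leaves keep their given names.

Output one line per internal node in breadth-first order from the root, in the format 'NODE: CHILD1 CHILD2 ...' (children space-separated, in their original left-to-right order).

Answer: _0: _1 W
_1: V X _2 T
_2: H Z G J

Derivation:
Input: ((V,X,(H,Z,G,J),T),W);
Scanning left-to-right, naming '(' by encounter order:
  pos 0: '(' -> open internal node _0 (depth 1)
  pos 1: '(' -> open internal node _1 (depth 2)
  pos 6: '(' -> open internal node _2 (depth 3)
  pos 14: ')' -> close internal node _2 (now at depth 2)
  pos 17: ')' -> close internal node _1 (now at depth 1)
  pos 20: ')' -> close internal node _0 (now at depth 0)
Total internal nodes: 3
BFS adjacency from root:
  _0: _1 W
  _1: V X _2 T
  _2: H Z G J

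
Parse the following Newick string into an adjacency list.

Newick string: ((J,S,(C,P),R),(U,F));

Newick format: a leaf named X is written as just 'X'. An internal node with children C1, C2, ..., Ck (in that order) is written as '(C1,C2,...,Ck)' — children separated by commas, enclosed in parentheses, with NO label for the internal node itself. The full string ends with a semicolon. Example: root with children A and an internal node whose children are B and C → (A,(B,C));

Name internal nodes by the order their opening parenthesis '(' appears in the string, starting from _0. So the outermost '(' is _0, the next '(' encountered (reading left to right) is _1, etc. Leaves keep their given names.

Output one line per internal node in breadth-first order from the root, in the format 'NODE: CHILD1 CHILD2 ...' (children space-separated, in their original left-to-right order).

Input: ((J,S,(C,P),R),(U,F));
Scanning left-to-right, naming '(' by encounter order:
  pos 0: '(' -> open internal node _0 (depth 1)
  pos 1: '(' -> open internal node _1 (depth 2)
  pos 6: '(' -> open internal node _2 (depth 3)
  pos 10: ')' -> close internal node _2 (now at depth 2)
  pos 13: ')' -> close internal node _1 (now at depth 1)
  pos 15: '(' -> open internal node _3 (depth 2)
  pos 19: ')' -> close internal node _3 (now at depth 1)
  pos 20: ')' -> close internal node _0 (now at depth 0)
Total internal nodes: 4
BFS adjacency from root:
  _0: _1 _3
  _1: J S _2 R
  _3: U F
  _2: C P

Answer: _0: _1 _3
_1: J S _2 R
_3: U F
_2: C P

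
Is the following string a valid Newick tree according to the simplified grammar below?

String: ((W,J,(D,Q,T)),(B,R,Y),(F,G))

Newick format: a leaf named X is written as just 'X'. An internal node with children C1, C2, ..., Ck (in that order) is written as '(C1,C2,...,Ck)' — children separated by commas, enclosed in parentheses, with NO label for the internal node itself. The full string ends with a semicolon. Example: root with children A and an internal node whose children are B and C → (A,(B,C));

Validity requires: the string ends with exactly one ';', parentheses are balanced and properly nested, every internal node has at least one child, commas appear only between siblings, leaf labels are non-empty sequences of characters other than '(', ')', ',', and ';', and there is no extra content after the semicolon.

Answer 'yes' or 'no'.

Input: ((W,J,(D,Q,T)),(B,R,Y),(F,G))
Paren balance: 5 '(' vs 5 ')' OK
Ends with single ';': False
Full parse: FAILS (must end with ;)
Valid: False

Answer: no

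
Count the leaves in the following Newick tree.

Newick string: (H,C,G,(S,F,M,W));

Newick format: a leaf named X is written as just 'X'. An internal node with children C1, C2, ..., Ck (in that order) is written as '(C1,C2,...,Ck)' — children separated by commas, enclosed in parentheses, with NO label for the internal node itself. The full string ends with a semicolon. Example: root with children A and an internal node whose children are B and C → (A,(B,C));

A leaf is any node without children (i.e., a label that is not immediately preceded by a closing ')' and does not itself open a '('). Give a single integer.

Newick: (H,C,G,(S,F,M,W));
Scan left-to-right; a leaf is any maximal label run not followed by '(':
  pos 1: leaf 'H' → count = 1
  pos 3: leaf 'C' → count = 2
  pos 5: leaf 'G' → count = 3
  pos 8: leaf 'S' → count = 4
  pos 10: leaf 'F' → count = 5
  pos 12: leaf 'M' → count = 6
  pos 14: leaf 'W' → count = 7
Total leaves: 7

Answer: 7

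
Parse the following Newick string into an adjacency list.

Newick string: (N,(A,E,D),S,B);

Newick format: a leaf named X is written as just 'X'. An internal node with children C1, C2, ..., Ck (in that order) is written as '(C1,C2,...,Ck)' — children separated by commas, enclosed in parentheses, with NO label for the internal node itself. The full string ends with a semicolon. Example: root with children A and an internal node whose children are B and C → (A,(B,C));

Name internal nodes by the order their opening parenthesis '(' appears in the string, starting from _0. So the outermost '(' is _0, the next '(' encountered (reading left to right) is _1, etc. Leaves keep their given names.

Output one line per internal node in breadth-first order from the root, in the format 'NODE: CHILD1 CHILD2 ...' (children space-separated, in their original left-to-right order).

Input: (N,(A,E,D),S,B);
Scanning left-to-right, naming '(' by encounter order:
  pos 0: '(' -> open internal node _0 (depth 1)
  pos 3: '(' -> open internal node _1 (depth 2)
  pos 9: ')' -> close internal node _1 (now at depth 1)
  pos 14: ')' -> close internal node _0 (now at depth 0)
Total internal nodes: 2
BFS adjacency from root:
  _0: N _1 S B
  _1: A E D

Answer: _0: N _1 S B
_1: A E D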